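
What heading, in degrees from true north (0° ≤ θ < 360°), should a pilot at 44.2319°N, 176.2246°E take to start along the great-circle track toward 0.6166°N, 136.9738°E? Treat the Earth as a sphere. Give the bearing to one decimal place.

229.9°

Δλ = 136.9738 − 176.2246 = -39.2508°.
θ = atan2( sin Δλ · cos φ₂ , cos φ₁ · sin φ₂ − sin φ₁ · cos φ₂ · cos Δλ )
  = atan2(-0.63268, -0.53244) = -130.083° → normalised to [0°, 360°): 229.917°.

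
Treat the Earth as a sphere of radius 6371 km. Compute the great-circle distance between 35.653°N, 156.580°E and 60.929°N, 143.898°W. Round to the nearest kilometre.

Δλ = -143.898 − 156.580 = -300.478°; wrapped into (−180°, 180°]: 59.522°.
Δφ = 60.929 − 35.653 = 25.276°.
a = sin²(Δφ/2) + cos φ₁ · cos φ₂ · sin²(Δλ/2) = 0.145151.
c = 2·atan2(√a, √(1−a)) = 0.78173 rad → d = 6371·c ≈ 4980.38 km.

4980 km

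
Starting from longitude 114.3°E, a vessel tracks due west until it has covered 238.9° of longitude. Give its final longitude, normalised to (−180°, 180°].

Start at +114.3°; shift −238.9° → -124.6°.
-124.6° already lies in (−180°, 180°].

124.6°W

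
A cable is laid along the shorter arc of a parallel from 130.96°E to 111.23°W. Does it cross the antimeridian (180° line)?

Yes

Naïve |-111.23 − 130.96| = 242.19° > 180°, so the shorter arc goes the other way round — across 180°.
Signed shortest Δλ = ((-111.23 − 130.96 + 180) mod 360) − 180 = 117.81°.
Going east by 117.81° from +130.96° passes through 180° before reaching -111.23°.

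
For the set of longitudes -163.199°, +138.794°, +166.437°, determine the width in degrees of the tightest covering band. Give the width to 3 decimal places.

Sort the longitudes: -163.199°, +138.794°, +166.437°.
Eastward gaps between consecutive values (wrapping around): 301.993°, 27.643°, 30.364°.
Largest gap = 301.993° ⇒ minimal covering band is its complement: 360° − 301.993° = 58.007°.
Band runs from +138.794° eastward to -163.199°, crossing the antimeridian.

58.007°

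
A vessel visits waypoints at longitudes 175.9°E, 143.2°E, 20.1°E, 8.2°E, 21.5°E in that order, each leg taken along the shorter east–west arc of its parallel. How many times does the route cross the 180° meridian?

0

Leg 1: +175.9° → +143.2°, shortest Δλ = -32.7° (west) — does not cross 180°.
Leg 2: +143.2° → +20.1°, shortest Δλ = -123.1° (west) — does not cross 180°.
Leg 3: +20.1° → +8.2°, shortest Δλ = -11.9° (west) — does not cross 180°.
Leg 4: +8.2° → +21.5°, shortest Δλ = 13.3° (east) — does not cross 180°.
Total crossings: 0.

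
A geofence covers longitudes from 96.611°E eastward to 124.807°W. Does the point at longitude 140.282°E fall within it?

Band width going east from +96.611° to -124.807°: ((-124.807 − 96.611) mod 360) = 138.582°.
Offset of +140.282° east of the west edge: ((140.282 − 96.611) mod 360) = 43.671°.
43.671° ≤ 138.582° ⇒ inside.

Yes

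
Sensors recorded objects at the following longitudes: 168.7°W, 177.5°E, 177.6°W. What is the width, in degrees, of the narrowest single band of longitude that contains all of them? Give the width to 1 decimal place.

13.8°

Sort the longitudes: -177.6°, -168.7°, +177.5°.
Eastward gaps between consecutive values (wrapping around): 8.9°, 346.2°, 4.9°.
Largest gap = 346.2° ⇒ minimal covering band is its complement: 360° − 346.2° = 13.8°.
Band runs from +177.5° eastward to -168.7°, crossing the antimeridian.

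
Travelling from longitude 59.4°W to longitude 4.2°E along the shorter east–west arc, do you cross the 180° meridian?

Signed shortest Δλ = ((4.2 − -59.4 + 180) mod 360) − 180 = 63.6°.
Going east by 63.6° from -59.4° reaches +4.2° without touching 180°.

No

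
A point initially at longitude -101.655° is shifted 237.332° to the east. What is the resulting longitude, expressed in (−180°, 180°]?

Start at -101.655°; shift +237.332° → +135.677°.
+135.677° already lies in (−180°, 180°].

+135.677°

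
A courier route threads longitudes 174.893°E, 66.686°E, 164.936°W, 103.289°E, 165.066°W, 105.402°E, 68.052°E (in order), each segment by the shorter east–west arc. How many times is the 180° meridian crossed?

4

Leg 1: +174.893° → +66.686°, shortest Δλ = -108.207° (west) — does not cross 180°.
Leg 2: +66.686° → -164.936°, shortest Δλ = 128.378° (east) — crosses 180°.
Leg 3: -164.936° → +103.289°, shortest Δλ = -91.775° (west) — crosses 180°.
Leg 4: +103.289° → -165.066°, shortest Δλ = 91.645° (east) — crosses 180°.
Leg 5: -165.066° → +105.402°, shortest Δλ = -89.532° (west) — crosses 180°.
Leg 6: +105.402° → +68.052°, shortest Δλ = -37.35° (west) — does not cross 180°.
Total crossings: 4.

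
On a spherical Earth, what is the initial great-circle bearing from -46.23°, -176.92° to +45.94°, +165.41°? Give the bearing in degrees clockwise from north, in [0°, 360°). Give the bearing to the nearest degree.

Δλ = 165.41 − -176.92 = 342.33°; wrapped into (−180°, 180°]: -17.67°.
θ = atan2( sin Δλ · cos φ₂ , cos φ₁ · sin φ₂ − sin φ₁ · cos φ₂ · cos Δλ )
  = atan2(-0.21108, 0.97559) = -12.208° → normalised to [0°, 360°): 347.792°.

348°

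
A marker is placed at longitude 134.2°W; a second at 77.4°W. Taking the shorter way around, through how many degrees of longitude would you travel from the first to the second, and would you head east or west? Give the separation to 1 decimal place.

56.8° east

Raw difference: -77.4 − -134.2 = 56.8°.
Normalise into (−180°, 180°]: 56.8° stays 56.8°.
Positive ⇒ the second point lies to the east; separation 56.8°.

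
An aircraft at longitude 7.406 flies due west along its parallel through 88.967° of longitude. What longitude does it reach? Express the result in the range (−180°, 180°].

-81.561°

Start at +7.406°; shift −88.967° → -81.561°.
-81.561° already lies in (−180°, 180°].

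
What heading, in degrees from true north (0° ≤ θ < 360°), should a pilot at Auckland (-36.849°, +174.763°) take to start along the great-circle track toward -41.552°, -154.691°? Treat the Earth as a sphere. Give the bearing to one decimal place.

110.8°

Δλ = -154.691 − 174.763 = -329.454°; wrapped into (−180°, 180°]: 30.546°.
θ = atan2( sin Δλ · cos φ₂ , cos φ₁ · sin φ₂ − sin φ₁ · cos φ₂ · cos Δλ )
  = atan2(0.38034, -0.14427) = 110.773° → normalised to [0°, 360°): 110.773°.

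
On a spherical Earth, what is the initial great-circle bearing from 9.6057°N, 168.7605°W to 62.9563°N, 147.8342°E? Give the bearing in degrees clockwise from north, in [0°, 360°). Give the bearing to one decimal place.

339.2°

Δλ = 147.8342 − -168.7605 = 316.5947°; wrapped into (−180°, 180°]: -43.4053°.
θ = atan2( sin Δλ · cos φ₂ , cos φ₁ · sin φ₂ − sin φ₁ · cos φ₂ · cos Δλ )
  = atan2(-0.31243, 0.82305) = -20.787° → normalised to [0°, 360°): 339.213°.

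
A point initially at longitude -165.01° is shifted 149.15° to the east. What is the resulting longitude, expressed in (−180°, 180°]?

-15.86°

Start at -165.01°; shift +149.15° → -15.86°.
-15.86° already lies in (−180°, 180°].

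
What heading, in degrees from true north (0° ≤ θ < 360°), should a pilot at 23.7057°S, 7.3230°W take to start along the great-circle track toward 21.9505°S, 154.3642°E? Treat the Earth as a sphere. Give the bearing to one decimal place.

Δλ = 154.3642 − -7.3230 = 161.6872°.
θ = atan2( sin Δλ · cos φ₂ , cos φ₁ · sin φ₂ − sin φ₁ · cos φ₂ · cos Δλ )
  = atan2(0.29143, -0.69627) = 157.288° → normalised to [0°, 360°): 157.288°.

157.3°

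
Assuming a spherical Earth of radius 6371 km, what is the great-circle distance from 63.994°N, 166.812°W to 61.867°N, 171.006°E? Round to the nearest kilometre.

1141 km

Δλ = 171.006 − -166.812 = 337.818°; wrapped into (−180°, 180°]: -22.182°.
Δφ = 61.867 − 63.994 = -2.127°.
a = sin²(Δφ/2) + cos φ₁ · cos φ₂ · sin²(Δλ/2) = 0.007995.
c = 2·atan2(√a, √(1−a)) = 0.17907 rad → d = 6371·c ≈ 1140.86 km.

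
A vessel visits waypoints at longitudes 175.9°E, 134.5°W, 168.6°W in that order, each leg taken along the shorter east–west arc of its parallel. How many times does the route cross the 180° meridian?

Leg 1: +175.9° → -134.5°, shortest Δλ = 49.6° (east) — crosses 180°.
Leg 2: -134.5° → -168.6°, shortest Δλ = -34.1° (west) — does not cross 180°.
Total crossings: 1.

1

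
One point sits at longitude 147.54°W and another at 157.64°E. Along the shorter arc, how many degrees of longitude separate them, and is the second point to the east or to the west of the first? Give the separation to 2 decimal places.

54.82° west

Raw difference: 157.64 − -147.54 = 305.18°.
Normalise into (−180°, 180°]: 305.18° − 360° = -54.82°.
Negative ⇒ the second point lies to the west; separation 54.82°.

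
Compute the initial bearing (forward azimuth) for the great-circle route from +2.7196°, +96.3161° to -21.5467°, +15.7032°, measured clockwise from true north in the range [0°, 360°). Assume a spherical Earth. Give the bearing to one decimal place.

Δλ = 15.7032 − 96.3161 = -80.6129°.
θ = atan2( sin Δλ · cos φ₂ , cos φ₁ · sin φ₂ − sin φ₁ · cos φ₂ · cos Δλ )
  = atan2(-0.91766, -0.37404) = -112.176° → normalised to [0°, 360°): 247.824°.

247.8°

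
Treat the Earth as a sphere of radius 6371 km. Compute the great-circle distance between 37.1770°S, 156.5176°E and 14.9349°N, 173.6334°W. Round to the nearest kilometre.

6583 km

Δλ = -173.6334 − 156.5176 = -330.1510°; wrapped into (−180°, 180°]: 29.8490°.
Δφ = 14.9349 − -37.1770 = 52.1119°.
a = sin²(Δφ/2) + cos φ₁ · cos φ₂ · sin²(Δλ/2) = 0.244004.
c = 2·atan2(√a, √(1−a)) = 1.03329 rad → d = 6371·c ≈ 6583.12 km.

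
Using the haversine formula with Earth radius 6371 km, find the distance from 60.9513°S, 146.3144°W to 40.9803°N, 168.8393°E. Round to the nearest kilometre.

Δλ = 168.8393 − -146.3144 = 315.1537°; wrapped into (−180°, 180°]: -44.8463°.
Δφ = 40.9803 − -60.9513 = 101.9316°.
a = sin²(Δφ/2) + cos φ₁ · cos φ₂ · sin²(Δλ/2) = 0.656706.
c = 2·atan2(√a, √(1−a)) = 1.88958 rad → d = 6371·c ≈ 12038.52 km.

12039 km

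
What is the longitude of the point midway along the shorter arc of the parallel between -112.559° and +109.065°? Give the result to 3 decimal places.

+178.253°

Signed shortest Δλ from -112.559° to +109.065° is -138.376°.
Midpoint longitude = -112.559° + (-138.376°)/2 = -112.559° − 69.188° = -181.747°.
Normalise into (−180°, 180°]: +178.253°.
(The naïve average (-112.559 + +109.065)/2 = -1.747° is on the wrong side of the globe.)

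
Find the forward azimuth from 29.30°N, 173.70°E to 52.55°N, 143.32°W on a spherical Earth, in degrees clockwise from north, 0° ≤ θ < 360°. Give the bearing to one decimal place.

41.1°

Δλ = -143.32 − 173.70 = -317.02°; wrapped into (−180°, 180°]: 42.98°.
θ = atan2( sin Δλ · cos φ₂ , cos φ₁ · sin φ₂ − sin φ₁ · cos φ₂ · cos Δλ )
  = atan2(0.41455, 0.47462) = 41.135° → normalised to [0°, 360°): 41.135°.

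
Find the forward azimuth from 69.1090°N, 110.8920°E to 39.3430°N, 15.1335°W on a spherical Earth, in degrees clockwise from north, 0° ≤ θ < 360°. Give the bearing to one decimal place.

316.1°

Δλ = -15.1335 − 110.8920 = -126.0255°.
θ = atan2( sin Δλ · cos φ₂ , cos φ₁ · sin φ₂ − sin φ₁ · cos φ₂ · cos Δλ )
  = atan2(-0.62546, 0.65101) = -43.853° → normalised to [0°, 360°): 316.147°.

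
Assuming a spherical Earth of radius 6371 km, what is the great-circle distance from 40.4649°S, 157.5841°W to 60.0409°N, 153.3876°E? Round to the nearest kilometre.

Δλ = 153.3876 − -157.5841 = 310.9717°; wrapped into (−180°, 180°]: -49.0283°.
Δφ = 60.0409 − -40.4649 = 100.5058°.
a = sin²(Δφ/2) + cos φ₁ · cos φ₂ · sin²(Δλ/2) = 0.656575.
c = 2·atan2(√a, √(1−a)) = 1.88931 rad → d = 6371·c ≈ 12036.76 km.

12037 km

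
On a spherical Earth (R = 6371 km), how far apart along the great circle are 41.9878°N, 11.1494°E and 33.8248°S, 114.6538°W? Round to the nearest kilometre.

15255 km

Δλ = -114.6538 − 11.1494 = -125.8032°.
Δφ = -33.8248 − 41.9878 = -75.8126°.
a = sin²(Δφ/2) + cos φ₁ · cos φ₂ · sin²(Δλ/2) = 0.866808.
c = 2·atan2(√a, √(1−a)) = 2.39442 rad → d = 6371·c ≈ 15254.87 km.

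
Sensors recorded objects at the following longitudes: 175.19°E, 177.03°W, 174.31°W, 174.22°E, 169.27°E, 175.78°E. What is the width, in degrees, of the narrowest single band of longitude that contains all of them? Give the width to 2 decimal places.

16.42°

Sort the longitudes: -177.03°, -174.31°, +169.27°, +174.22°, +175.19°, +175.78°.
Eastward gaps between consecutive values (wrapping around): 2.72°, 343.58°, 4.95°, 0.97°, 0.59°, 7.19°.
Largest gap = 343.58° ⇒ minimal covering band is its complement: 360° − 343.58° = 16.42°.
Band runs from +169.27° eastward to -174.31°, crossing the antimeridian.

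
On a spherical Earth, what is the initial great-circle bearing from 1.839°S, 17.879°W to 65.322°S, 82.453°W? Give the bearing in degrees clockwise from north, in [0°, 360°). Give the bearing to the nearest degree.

Δλ = -82.453 − -17.879 = -64.574°.
θ = atan2( sin Δλ · cos φ₂ , cos φ₁ · sin φ₂ − sin φ₁ · cos φ₂ · cos Δλ )
  = atan2(-0.37708, -0.90245) = -157.323° → normalised to [0°, 360°): 202.677°.

203°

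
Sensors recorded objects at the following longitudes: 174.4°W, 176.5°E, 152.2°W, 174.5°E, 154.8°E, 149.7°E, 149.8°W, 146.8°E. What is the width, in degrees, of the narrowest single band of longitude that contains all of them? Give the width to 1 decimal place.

63.4°

Sort the longitudes: -174.4°, -152.2°, -149.8°, +146.8°, +149.7°, +154.8°, +174.5°, +176.5°.
Eastward gaps between consecutive values (wrapping around): 22.2°, 2.4°, 296.6°, 2.9°, 5.1°, 19.7°, 2.0°, 9.1°.
Largest gap = 296.6° ⇒ minimal covering band is its complement: 360° − 296.6° = 63.4°.
Band runs from +146.8° eastward to -149.8°, crossing the antimeridian.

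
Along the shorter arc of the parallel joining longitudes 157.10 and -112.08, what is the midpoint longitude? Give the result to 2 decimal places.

-157.49°

Signed shortest Δλ from +157.10° to -112.08° is +90.82°.
Midpoint longitude = +157.10° + (+90.82°)/2 = +157.10° + 45.41° = +202.51°.
Normalise into (−180°, 180°]: -157.49°.
(The naïve average (+157.10 + -112.08)/2 = 22.51° is on the wrong side of the globe.)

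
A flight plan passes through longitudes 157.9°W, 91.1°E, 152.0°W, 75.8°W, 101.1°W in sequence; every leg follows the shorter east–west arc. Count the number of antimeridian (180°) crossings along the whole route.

2

Leg 1: -157.9° → +91.1°, shortest Δλ = -111.0° (west) — crosses 180°.
Leg 2: +91.1° → -152.0°, shortest Δλ = 116.9° (east) — crosses 180°.
Leg 3: -152.0° → -75.8°, shortest Δλ = 76.2° (east) — does not cross 180°.
Leg 4: -75.8° → -101.1°, shortest Δλ = -25.3° (west) — does not cross 180°.
Total crossings: 2.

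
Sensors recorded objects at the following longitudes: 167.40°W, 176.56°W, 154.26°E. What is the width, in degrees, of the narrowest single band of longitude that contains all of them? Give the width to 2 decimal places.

38.34°

Sort the longitudes: -176.56°, -167.40°, +154.26°.
Eastward gaps between consecutive values (wrapping around): 9.16°, 321.66°, 29.18°.
Largest gap = 321.66° ⇒ minimal covering band is its complement: 360° − 321.66° = 38.34°.
Band runs from +154.26° eastward to -167.40°, crossing the antimeridian.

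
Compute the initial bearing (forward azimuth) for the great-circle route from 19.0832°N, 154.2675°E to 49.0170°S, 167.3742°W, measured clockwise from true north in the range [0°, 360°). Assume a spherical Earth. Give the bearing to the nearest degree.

155°

Δλ = -167.3742 − 154.2675 = -321.6417°; wrapped into (−180°, 180°]: 38.3583°.
θ = atan2( sin Δλ · cos φ₂ , cos φ₁ · sin φ₂ − sin φ₁ · cos φ₂ · cos Δλ )
  = atan2(0.40700, -0.88155) = 155.218° → normalised to [0°, 360°): 155.218°.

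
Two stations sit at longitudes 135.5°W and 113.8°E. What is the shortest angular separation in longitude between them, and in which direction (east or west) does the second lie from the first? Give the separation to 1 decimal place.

110.7° west

Raw difference: 113.8 − -135.5 = 249.3°.
Normalise into (−180°, 180°]: 249.3° − 360° = -110.7°.
Negative ⇒ the second point lies to the west; separation 110.7°.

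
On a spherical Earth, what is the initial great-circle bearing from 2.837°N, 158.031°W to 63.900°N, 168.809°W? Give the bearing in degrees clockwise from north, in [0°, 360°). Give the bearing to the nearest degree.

Δλ = -168.809 − -158.031 = -10.778°.
θ = atan2( sin Δλ · cos φ₂ , cos φ₁ · sin φ₂ − sin φ₁ · cos φ₂ · cos Δλ )
  = atan2(-0.08227, 0.87554) = -5.368° → normalised to [0°, 360°): 354.632°.

355°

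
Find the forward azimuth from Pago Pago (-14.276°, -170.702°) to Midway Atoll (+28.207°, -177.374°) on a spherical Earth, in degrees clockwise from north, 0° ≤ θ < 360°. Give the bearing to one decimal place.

Δλ = -177.374 − -170.702 = -6.672°.
θ = atan2( sin Δλ · cos φ₂ , cos φ₁ · sin φ₂ − sin φ₁ · cos φ₂ · cos Δλ )
  = atan2(-0.10239, 0.67390) = -8.639° → normalised to [0°, 360°): 351.361°.

351.4°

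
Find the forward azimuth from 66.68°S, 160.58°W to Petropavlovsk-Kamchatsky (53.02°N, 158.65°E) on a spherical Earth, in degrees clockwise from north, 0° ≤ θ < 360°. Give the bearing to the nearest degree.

Δλ = 158.65 − -160.58 = 319.23°; wrapped into (−180°, 180°]: -40.77°.
θ = atan2( sin Δλ · cos φ₂ , cos φ₁ · sin φ₂ − sin φ₁ · cos φ₂ · cos Δλ )
  = atan2(-0.39282, 0.73459) = -28.136° → normalised to [0°, 360°): 331.864°.

332°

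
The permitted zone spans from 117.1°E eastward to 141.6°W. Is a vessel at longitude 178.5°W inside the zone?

Band width going east from +117.1° to -141.6°: ((-141.6 − 117.1) mod 360) = 101.3°.
Offset of -178.5° east of the west edge: ((-178.5 − 117.1) mod 360) = 64.4°.
64.4° ≤ 101.3° ⇒ inside.

Yes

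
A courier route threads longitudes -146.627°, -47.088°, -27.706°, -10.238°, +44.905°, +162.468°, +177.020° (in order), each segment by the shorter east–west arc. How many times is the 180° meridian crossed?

0

Leg 1: -146.627° → -47.088°, shortest Δλ = 99.539° (east) — does not cross 180°.
Leg 2: -47.088° → -27.706°, shortest Δλ = 19.382° (east) — does not cross 180°.
Leg 3: -27.706° → -10.238°, shortest Δλ = 17.468° (east) — does not cross 180°.
Leg 4: -10.238° → +44.905°, shortest Δλ = 55.143° (east) — does not cross 180°.
Leg 5: +44.905° → +162.468°, shortest Δλ = 117.563° (east) — does not cross 180°.
Leg 6: +162.468° → +177.020°, shortest Δλ = 14.552° (east) — does not cross 180°.
Total crossings: 0.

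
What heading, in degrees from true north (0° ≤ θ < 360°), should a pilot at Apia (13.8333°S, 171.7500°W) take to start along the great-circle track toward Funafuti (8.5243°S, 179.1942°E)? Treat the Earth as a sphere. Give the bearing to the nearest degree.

Δλ = 179.1942 − -171.7500 = 350.9442°; wrapped into (−180°, 180°]: -9.0558°.
θ = atan2( sin Δλ · cos φ₂ , cos φ₁ · sin φ₂ − sin φ₁ · cos φ₂ · cos Δλ )
  = atan2(-0.15566, 0.08958) = -60.080° → normalised to [0°, 360°): 299.920°.

300°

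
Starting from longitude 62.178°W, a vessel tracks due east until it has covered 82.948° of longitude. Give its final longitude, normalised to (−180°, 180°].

20.770°E

Start at -62.178°; shift +82.948° → +20.770°.
+20.770° already lies in (−180°, 180°].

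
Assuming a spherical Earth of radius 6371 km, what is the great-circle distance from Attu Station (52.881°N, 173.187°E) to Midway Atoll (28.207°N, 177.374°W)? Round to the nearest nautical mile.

1540 nmi

Δλ = -177.374 − 173.187 = -350.561°; wrapped into (−180°, 180°]: 9.439°.
Δφ = 28.207 − 52.881 = -24.674°.
a = sin²(Δφ/2) + cos φ₁ · cos φ₂ · sin²(Δλ/2) = 0.049251.
c = 2·atan2(√a, √(1−a)) = 0.44758 rad → d = 6371·c ≈ 2851.53 km ≈ 1539.70 nmi.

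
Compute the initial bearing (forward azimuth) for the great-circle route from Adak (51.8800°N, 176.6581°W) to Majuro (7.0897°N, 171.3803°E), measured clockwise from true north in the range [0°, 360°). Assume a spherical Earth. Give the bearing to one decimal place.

Δλ = 171.3803 − -176.6581 = 348.0384°; wrapped into (−180°, 180°]: -11.9616°.
θ = atan2( sin Δλ · cos φ₂ , cos φ₁ · sin φ₂ − sin φ₁ · cos φ₂ · cos Δλ )
  = atan2(-0.20567, -0.68756) = -163.346° → normalised to [0°, 360°): 196.654°.

196.7°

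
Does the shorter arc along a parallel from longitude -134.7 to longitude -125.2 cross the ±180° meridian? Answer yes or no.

Signed shortest Δλ = ((-125.2 − -134.7 + 180) mod 360) − 180 = 9.5°.
Going east by 9.5° from -134.7° reaches -125.2° without touching 180°.

No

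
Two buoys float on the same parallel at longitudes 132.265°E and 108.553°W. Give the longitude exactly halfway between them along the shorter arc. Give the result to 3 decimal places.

Signed shortest Δλ from +132.265° to -108.553° is +119.182°.
Midpoint longitude = +132.265° + (+119.182°)/2 = +132.265° + 59.591° = +191.856°.
Normalise into (−180°, 180°]: -168.144°.
(The naïve average (+132.265 + -108.553)/2 = 11.856° is on the wrong side of the globe.)

168.144°W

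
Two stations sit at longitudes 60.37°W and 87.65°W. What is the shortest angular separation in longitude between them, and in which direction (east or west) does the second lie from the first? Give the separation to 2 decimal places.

27.28° west

Raw difference: -87.65 − -60.37 = -27.28°.
Normalise into (−180°, 180°]: -27.28° stays -27.28°.
Negative ⇒ the second point lies to the west; separation 27.28°.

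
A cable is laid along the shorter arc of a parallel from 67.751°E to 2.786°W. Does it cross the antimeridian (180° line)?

No

Signed shortest Δλ = ((-2.786 − 67.751 + 180) mod 360) − 180 = -70.537°.
Going west by 70.537° from +67.751° reaches -2.786° without touching 180°.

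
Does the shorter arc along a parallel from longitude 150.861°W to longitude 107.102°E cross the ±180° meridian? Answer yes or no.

Naïve |107.102 − -150.861| = 257.963° > 180°, so the shorter arc goes the other way round — across 180°.
Signed shortest Δλ = ((107.102 − -150.861 + 180) mod 360) − 180 = -102.037°.
Going west by 102.037° from -150.861° passes through 180° before reaching +107.102°.

Yes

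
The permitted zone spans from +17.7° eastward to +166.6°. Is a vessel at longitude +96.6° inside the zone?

Yes

Band width going east from +17.7° to +166.6°: ((166.6 − 17.7) mod 360) = 148.9°.
Offset of +96.6° east of the west edge: ((96.6 − 17.7) mod 360) = 78.9°.
78.9° ≤ 148.9° ⇒ inside.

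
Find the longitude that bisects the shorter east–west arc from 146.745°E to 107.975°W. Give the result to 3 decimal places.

160.615°W

Signed shortest Δλ from +146.745° to -107.975° is +105.280°.
Midpoint longitude = +146.745° + (+105.280°)/2 = +146.745° + 52.640° = +199.385°.
Normalise into (−180°, 180°]: -160.615°.
(The naïve average (+146.745 + -107.975)/2 = 19.385° is on the wrong side of the globe.)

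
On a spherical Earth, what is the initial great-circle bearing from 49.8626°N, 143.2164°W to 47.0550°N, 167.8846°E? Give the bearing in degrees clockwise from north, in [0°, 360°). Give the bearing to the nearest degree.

284°

Δλ = 167.8846 − -143.2164 = 311.1010°; wrapped into (−180°, 180°]: -48.8990°.
θ = atan2( sin Δλ · cos φ₂ , cos φ₁ · sin φ₂ − sin φ₁ · cos φ₂ · cos Δλ )
  = atan2(-0.51339, 0.12947) = -75.846° → normalised to [0°, 360°): 284.154°.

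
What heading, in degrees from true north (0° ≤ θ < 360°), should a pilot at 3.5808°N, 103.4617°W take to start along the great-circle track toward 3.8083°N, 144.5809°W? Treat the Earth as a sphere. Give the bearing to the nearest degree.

272°

Δλ = -144.5809 − -103.4617 = -41.1192°.
θ = atan2( sin Δλ · cos φ₂ , cos φ₁ · sin φ₂ − sin φ₁ · cos φ₂ · cos Δλ )
  = atan2(-0.65618, 0.01934) = -88.312° → normalised to [0°, 360°): 271.688°.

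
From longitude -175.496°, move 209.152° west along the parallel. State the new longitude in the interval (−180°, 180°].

Start at -175.496°; shift −209.152° → -384.648°.
-384.648° lies outside (−180°, 180°]; add 360° → -24.648°.

-24.648°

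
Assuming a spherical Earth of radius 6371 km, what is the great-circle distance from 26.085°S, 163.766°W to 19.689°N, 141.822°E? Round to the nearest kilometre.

Δλ = 141.822 − -163.766 = 305.588°; wrapped into (−180°, 180°]: -54.412°.
Δφ = 19.689 − -26.085 = 45.774°.
a = sin²(Δφ/2) + cos φ₁ · cos φ₂ · sin²(Δλ/2) = 0.328012.
c = 2·atan2(√a, √(1−a)) = 1.21965 rad → d = 6371·c ≈ 7770.38 km.

7770 km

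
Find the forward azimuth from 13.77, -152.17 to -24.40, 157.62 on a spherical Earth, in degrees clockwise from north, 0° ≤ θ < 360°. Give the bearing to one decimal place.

232.3°

Δλ = 157.62 − -152.17 = 309.79°; wrapped into (−180°, 180°]: -50.21°.
θ = atan2( sin Δλ · cos φ₂ , cos φ₁ · sin φ₂ − sin φ₁ · cos φ₂ · cos Δλ )
  = atan2(-0.69976, -0.53996) = -127.655° → normalised to [0°, 360°): 232.345°.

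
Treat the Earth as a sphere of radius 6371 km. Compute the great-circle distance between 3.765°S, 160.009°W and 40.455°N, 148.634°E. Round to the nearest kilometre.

7165 km

Δλ = 148.634 − -160.009 = 308.643°; wrapped into (−180°, 180°]: -51.357°.
Δφ = 40.455 − -3.765 = 44.220°.
a = sin²(Δφ/2) + cos φ₁ · cos φ₂ · sin²(Δλ/2) = 0.284233.
c = 2·atan2(√a, √(1−a)) = 1.12460 rad → d = 6371·c ≈ 7164.85 km.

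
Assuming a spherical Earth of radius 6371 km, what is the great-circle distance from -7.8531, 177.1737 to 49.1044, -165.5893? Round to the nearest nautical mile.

Δλ = -165.5893 − 177.1737 = -342.7630°; wrapped into (−180°, 180°]: 17.2370°.
Δφ = 49.1044 − -7.8531 = 56.9575°.
a = sin²(Δφ/2) + cos φ₁ · cos φ₂ · sin²(Δλ/2) = 0.241933.
c = 2·atan2(√a, √(1−a)) = 1.02847 rad → d = 6371·c ≈ 6552.36 km ≈ 3537.99 nmi.

3538 nmi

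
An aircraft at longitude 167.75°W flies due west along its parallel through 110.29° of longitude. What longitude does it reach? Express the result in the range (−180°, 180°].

Start at -167.75°; shift −110.29° → -278.04°.
-278.04° lies outside (−180°, 180°]; add 360° → +81.96°.

81.96°E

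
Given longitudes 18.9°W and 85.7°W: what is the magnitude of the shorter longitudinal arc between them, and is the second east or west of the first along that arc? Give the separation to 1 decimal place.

66.8° west

Raw difference: -85.7 − -18.9 = -66.8°.
Normalise into (−180°, 180°]: -66.8° stays -66.8°.
Negative ⇒ the second point lies to the west; separation 66.8°.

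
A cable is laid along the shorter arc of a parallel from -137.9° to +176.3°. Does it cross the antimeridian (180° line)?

Yes

Naïve |176.3 − -137.9| = 314.2° > 180°, so the shorter arc goes the other way round — across 180°.
Signed shortest Δλ = ((176.3 − -137.9 + 180) mod 360) − 180 = -45.8°.
Going west by 45.8° from -137.9° passes through 180° before reaching +176.3°.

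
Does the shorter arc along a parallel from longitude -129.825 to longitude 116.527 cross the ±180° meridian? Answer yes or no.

Naïve |116.527 − -129.825| = 246.352° > 180°, so the shorter arc goes the other way round — across 180°.
Signed shortest Δλ = ((116.527 − -129.825 + 180) mod 360) − 180 = -113.648°.
Going west by 113.648° from -129.825° passes through 180° before reaching +116.527°.

Yes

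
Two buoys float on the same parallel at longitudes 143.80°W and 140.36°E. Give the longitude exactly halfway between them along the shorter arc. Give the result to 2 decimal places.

Signed shortest Δλ from -143.80° to +140.36° is -75.84°.
Midpoint longitude = -143.80° + (-75.84°)/2 = -143.80° − 37.92° = -181.72°.
Normalise into (−180°, 180°]: +178.28°.
(The naïve average (-143.80 + +140.36)/2 = -1.72° is on the wrong side of the globe.)

178.28°E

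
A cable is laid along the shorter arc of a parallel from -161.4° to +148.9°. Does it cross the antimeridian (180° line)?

Yes

Naïve |148.9 − -161.4| = 310.3° > 180°, so the shorter arc goes the other way round — across 180°.
Signed shortest Δλ = ((148.9 − -161.4 + 180) mod 360) − 180 = -49.7°.
Going west by 49.7° from -161.4° passes through 180° before reaching +148.9°.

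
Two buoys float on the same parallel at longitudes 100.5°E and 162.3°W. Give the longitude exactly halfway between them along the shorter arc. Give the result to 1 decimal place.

149.1°E

Signed shortest Δλ from +100.5° to -162.3° is +97.2°.
Midpoint longitude = +100.5° + (+97.2°)/2 = +100.5° + 48.6° = +149.1°.
(The naïve average (+100.5 + -162.3)/2 = -30.9° is on the wrong side of the globe.)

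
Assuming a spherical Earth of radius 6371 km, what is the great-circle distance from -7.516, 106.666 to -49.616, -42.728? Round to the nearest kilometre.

13004 km

Δλ = -42.728 − 106.666 = -149.394°.
Δφ = -49.616 − -7.516 = -42.100°.
a = sin²(Δφ/2) + cos φ₁ · cos φ₂ · sin²(Δλ/2) = 0.726610.
c = 2·atan2(√a, √(1−a)) = 2.04117 rad → d = 6371·c ≈ 13004.30 km.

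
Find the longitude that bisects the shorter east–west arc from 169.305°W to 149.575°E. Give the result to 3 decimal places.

Signed shortest Δλ from -169.305° to +149.575° is -41.120°.
Midpoint longitude = -169.305° + (-41.120°)/2 = -169.305° − 20.560° = -189.865°.
Normalise into (−180°, 180°]: +170.135°.
(The naïve average (-169.305 + +149.575)/2 = -9.865° is on the wrong side of the globe.)

170.135°E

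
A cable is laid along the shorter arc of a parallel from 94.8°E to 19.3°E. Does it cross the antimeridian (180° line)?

No

Signed shortest Δλ = ((19.3 − 94.8 + 180) mod 360) − 180 = -75.5°.
Going west by 75.5° from +94.8° reaches +19.3° without touching 180°.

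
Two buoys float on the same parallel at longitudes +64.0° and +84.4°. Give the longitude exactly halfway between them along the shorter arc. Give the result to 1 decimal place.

+74.2°

Signed shortest Δλ from +64.0° to +84.4° is +20.4°.
Midpoint longitude = +64.0° + (+20.4°)/2 = +64.0° + 10.2° = +74.2°.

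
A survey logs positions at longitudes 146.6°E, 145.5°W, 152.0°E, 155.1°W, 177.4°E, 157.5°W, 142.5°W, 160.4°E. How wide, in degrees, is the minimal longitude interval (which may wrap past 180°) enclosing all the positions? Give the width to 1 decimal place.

70.9°

Sort the longitudes: -157.5°, -155.1°, -145.5°, -142.5°, +146.6°, +152.0°, +160.4°, +177.4°.
Eastward gaps between consecutive values (wrapping around): 2.4°, 9.6°, 3.0°, 289.1°, 5.4°, 8.4°, 17.0°, 25.1°.
Largest gap = 289.1° ⇒ minimal covering band is its complement: 360° − 289.1° = 70.9°.
Band runs from +146.6° eastward to -142.5°, crossing the antimeridian.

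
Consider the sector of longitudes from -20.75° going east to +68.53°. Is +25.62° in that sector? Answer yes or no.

Yes

Band width going east from -20.75° to +68.53°: ((68.53 − -20.75) mod 360) = 89.28°.
Offset of +25.62° east of the west edge: ((25.62 − -20.75) mod 360) = 46.37°.
46.37° ≤ 89.28° ⇒ inside.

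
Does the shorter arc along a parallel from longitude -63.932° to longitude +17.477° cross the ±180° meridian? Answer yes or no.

Signed shortest Δλ = ((17.477 − -63.932 + 180) mod 360) − 180 = 81.409°.
Going east by 81.409° from -63.932° reaches +17.477° without touching 180°.

No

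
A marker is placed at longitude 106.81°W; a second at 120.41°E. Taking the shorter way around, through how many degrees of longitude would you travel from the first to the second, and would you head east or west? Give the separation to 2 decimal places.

Raw difference: 120.41 − -106.81 = 227.22°.
Normalise into (−180°, 180°]: 227.22° − 360° = -132.78°.
Negative ⇒ the second point lies to the west; separation 132.78°.

132.78° west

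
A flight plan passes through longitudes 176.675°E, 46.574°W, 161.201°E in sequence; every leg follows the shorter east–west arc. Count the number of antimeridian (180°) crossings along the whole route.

Leg 1: +176.675° → -46.574°, shortest Δλ = 136.751° (east) — crosses 180°.
Leg 2: -46.574° → +161.201°, shortest Δλ = -152.225° (west) — crosses 180°.
Total crossings: 2.

2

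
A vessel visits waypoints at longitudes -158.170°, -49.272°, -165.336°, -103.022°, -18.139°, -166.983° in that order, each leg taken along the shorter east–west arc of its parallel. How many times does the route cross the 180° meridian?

0

Leg 1: -158.170° → -49.272°, shortest Δλ = 108.898° (east) — does not cross 180°.
Leg 2: -49.272° → -165.336°, shortest Δλ = -116.064° (west) — does not cross 180°.
Leg 3: -165.336° → -103.022°, shortest Δλ = 62.314° (east) — does not cross 180°.
Leg 4: -103.022° → -18.139°, shortest Δλ = 84.883° (east) — does not cross 180°.
Leg 5: -18.139° → -166.983°, shortest Δλ = -148.844° (west) — does not cross 180°.
Total crossings: 0.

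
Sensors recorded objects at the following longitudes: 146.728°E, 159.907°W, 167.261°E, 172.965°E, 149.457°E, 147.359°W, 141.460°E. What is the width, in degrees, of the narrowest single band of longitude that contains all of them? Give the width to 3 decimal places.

Sort the longitudes: -159.907°, -147.359°, +141.460°, +146.728°, +149.457°, +167.261°, +172.965°.
Eastward gaps between consecutive values (wrapping around): 12.548°, 288.819°, 5.268°, 2.729°, 17.804°, 5.704°, 27.128°.
Largest gap = 288.819° ⇒ minimal covering band is its complement: 360° − 288.819° = 71.181°.
Band runs from +141.460° eastward to -147.359°, crossing the antimeridian.

71.181°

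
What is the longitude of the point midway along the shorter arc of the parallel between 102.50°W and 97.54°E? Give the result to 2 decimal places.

Signed shortest Δλ from -102.50° to +97.54° is -159.96°.
Midpoint longitude = -102.50° + (-159.96°)/2 = -102.50° − 79.98° = -182.48°.
Normalise into (−180°, 180°]: +177.52°.
(The naïve average (-102.50 + +97.54)/2 = -2.48° is on the wrong side of the globe.)

177.52°E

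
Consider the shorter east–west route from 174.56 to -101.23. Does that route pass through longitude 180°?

Naïve |-101.23 − 174.56| = 275.79° > 180°, so the shorter arc goes the other way round — across 180°.
Signed shortest Δλ = ((-101.23 − 174.56 + 180) mod 360) − 180 = 84.21°.
Going east by 84.21° from +174.56° passes through 180° before reaching -101.23°.

Yes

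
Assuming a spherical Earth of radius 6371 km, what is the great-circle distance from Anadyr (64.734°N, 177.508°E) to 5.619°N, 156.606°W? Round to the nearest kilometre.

Δλ = -156.606 − 177.508 = -334.114°; wrapped into (−180°, 180°]: 25.886°.
Δφ = 5.619 − 64.734 = -59.115°.
a = sin²(Δφ/2) + cos φ₁ · cos φ₂ · sin²(Δλ/2) = 0.264651.
c = 2·atan2(√a, √(1−a)) = 1.08072 rad → d = 6371·c ≈ 6885.24 km.

6885 km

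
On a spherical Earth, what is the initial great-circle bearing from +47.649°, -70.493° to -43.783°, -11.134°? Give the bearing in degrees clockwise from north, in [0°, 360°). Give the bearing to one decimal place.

Δλ = -11.134 − -70.493 = 59.359°.
θ = atan2( sin Δλ · cos φ₂ , cos φ₁ · sin φ₂ − sin φ₁ · cos φ₂ · cos Δλ )
  = atan2(0.62116, -0.73806) = 139.916° → normalised to [0°, 360°): 139.916°.

139.9°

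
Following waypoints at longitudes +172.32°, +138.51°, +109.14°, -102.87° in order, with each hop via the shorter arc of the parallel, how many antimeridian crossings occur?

1

Leg 1: +172.32° → +138.51°, shortest Δλ = -33.81° (west) — does not cross 180°.
Leg 2: +138.51° → +109.14°, shortest Δλ = -29.37° (west) — does not cross 180°.
Leg 3: +109.14° → -102.87°, shortest Δλ = 147.99° (east) — crosses 180°.
Total crossings: 1.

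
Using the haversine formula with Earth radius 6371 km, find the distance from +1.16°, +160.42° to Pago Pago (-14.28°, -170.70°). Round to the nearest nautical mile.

Δλ = -170.70 − 160.42 = -331.12°; wrapped into (−180°, 180°]: 28.88°.
Δφ = -14.28 − 1.16 = -15.44°.
a = sin²(Δφ/2) + cos φ₁ · cos φ₂ · sin²(Δλ/2) = 0.078295.
c = 2·atan2(√a, √(1−a)) = 0.56720 rad → d = 6371·c ≈ 3613.61 km ≈ 1951.19 nmi.

1951 nmi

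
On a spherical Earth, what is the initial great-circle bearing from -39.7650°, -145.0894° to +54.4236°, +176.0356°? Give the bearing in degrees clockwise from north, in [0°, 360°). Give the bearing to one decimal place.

Δλ = 176.0356 − -145.0894 = 321.1250°; wrapped into (−180°, 180°]: -38.8750°.
θ = atan2( sin Δλ · cos φ₂ , cos φ₁ · sin φ₂ − sin φ₁ · cos φ₂ · cos Δλ )
  = atan2(-0.36514, 0.91491) = -21.757° → normalised to [0°, 360°): 338.243°.

338.2°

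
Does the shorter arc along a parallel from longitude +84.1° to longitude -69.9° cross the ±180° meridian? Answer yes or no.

No

Signed shortest Δλ = ((-69.9 − 84.1 + 180) mod 360) − 180 = -154.0°.
Going west by 154.0° from +84.1° reaches -69.9° without touching 180°.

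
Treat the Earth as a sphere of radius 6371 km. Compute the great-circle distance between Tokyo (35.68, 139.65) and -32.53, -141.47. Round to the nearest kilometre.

Δλ = -141.47 − 139.65 = -281.12°; wrapped into (−180°, 180°]: 78.88°.
Δφ = -32.53 − 35.68 = -68.21°.
a = sin²(Δφ/2) + cos φ₁ · cos φ₂ · sin²(Δλ/2) = 0.590779.
c = 2·atan2(√a, √(1−a)) = 1.75337 rad → d = 6371·c ≈ 11170.71 km.

11171 km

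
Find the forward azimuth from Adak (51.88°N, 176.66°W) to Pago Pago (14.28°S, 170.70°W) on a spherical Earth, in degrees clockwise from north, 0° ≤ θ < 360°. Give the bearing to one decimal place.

Δλ = -170.70 − -176.66 = 5.96°.
θ = atan2( sin Δλ · cos φ₂ , cos φ₁ · sin φ₂ − sin φ₁ · cos φ₂ · cos Δλ )
  = atan2(0.10063, -0.91056) = 173.694° → normalised to [0°, 360°): 173.694°.

173.7°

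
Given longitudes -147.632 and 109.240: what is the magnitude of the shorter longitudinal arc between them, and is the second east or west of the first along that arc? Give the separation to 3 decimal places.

Raw difference: 109.240 − -147.632 = 256.872°.
Normalise into (−180°, 180°]: 256.872° − 360° = -103.128°.
Negative ⇒ the second point lies to the west; separation 103.128°.

103.128° west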